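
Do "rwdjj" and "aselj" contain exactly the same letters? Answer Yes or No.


String 1: 'rwdjj' -> sorted: 'djjrw'
String 2: 'aselj' -> sorted: 'aejls'
Compare sorted forms: 'djjrw' != 'aejls'
Anagram: No


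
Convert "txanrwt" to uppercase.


Input string: 'txanrwt'
Operation: convert each letter to uppercase
Mapping: 't'->'T', 'x'->'X', 'a'->'A', 'n'->'N', 'r'->'R', 'w'->'W', 't'->'T'
Result: TXANRWT


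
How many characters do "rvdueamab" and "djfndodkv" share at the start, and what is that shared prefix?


String 1: 'rvdueamab'
String 2: 'djfndodkv'
Compare position by position:
pos 0: 'r' vs 'd' differ -> stop
Longest common prefix: "" (length 0)


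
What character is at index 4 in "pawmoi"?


Input string: 'pawmoi'
Operation: get character at index 4
Index mapping: s[0]='p', s[1]='a', s[2]='w', s[3]='m', s[4]='o'
Result: 'o'


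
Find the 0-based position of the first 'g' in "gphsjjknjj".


Input string: 'gphsjjknjj'
Target: 'g'
Scanning left to right: s[0]='g'
First match at index: 0


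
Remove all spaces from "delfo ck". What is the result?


Input string: 'delfo ck'
Operation: remove all spaces
Words: 'delfo', 'ck'
Join without spaces: delfock


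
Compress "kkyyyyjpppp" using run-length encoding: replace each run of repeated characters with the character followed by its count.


Input: 'kkyyyyjpppp'
Operation: identify consecutive runs
Runs: 'kk' -> k2, 'yyyy' -> y4, 'j' -> j1, 'pppp' -> p4
Encoded: k2y4j1p4


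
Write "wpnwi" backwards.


Input string: 'wpnwi'
Operation: reverse character order
Original order: 'w' -> 'p' -> 'n' -> 'w' -> 'i'
Reversed order: 'i' -> 'w' -> 'n' -> 'p' -> 'w'
Result: iwnpw


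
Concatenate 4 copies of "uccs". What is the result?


Input string: 'uccs'
Operation: repeat 4 times
Concatenation: 'uccs' + 'uccs' + 'uccs' + 'uccs'
Result: uccsuccsuccsuccs


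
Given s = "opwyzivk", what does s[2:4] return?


Input string: 'opwyzivk'
Operation: slice [2:4]
Extract characters: s[2]='w', s[3]='y'
Result: wy


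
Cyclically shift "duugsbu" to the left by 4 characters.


Input: 'duugsbu', shift = 4
Operation: split at index 4 and swap parts
Front part s[0:4] = 'duug'
Back part s[4:] = 'sbu'
Rotated = back + front = 'sbu' + 'duug'
Result: sbuduug


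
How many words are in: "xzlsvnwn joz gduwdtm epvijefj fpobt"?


Input string: 'xzlsvnwn joz gduwdtm epvijefj fpobt'
Operation: split by spaces
Words found: 'xzlsvnwn', 'joz', 'gduwdtm', 'epvijefj', 'fpobt'
Word count: 5


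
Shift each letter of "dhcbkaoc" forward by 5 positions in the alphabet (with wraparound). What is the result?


Input: 'dhcbkaoc', shift = 5
Operation: for each letter, (position + 5) mod 26
Mapping: 'd'(3+5=8)->'i', 'h'(7+5=12)->'m', 'c'(2+5=7)->'h', 'b'(1+5=6)->'g', 'k'(10+5=15)->'p', 'a'(0+5=5)->'f', 'o'(14+5=19)->'t', 'c'(2+5=7)->'h'
Result: imhgpfth


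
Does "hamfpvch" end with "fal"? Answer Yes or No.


Input string: 'hamfpvch'
Suffix to check: 'fal'
Last 3 characters of input: 'vch'
Match: False
Result: No


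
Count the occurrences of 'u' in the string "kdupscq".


Input string: 'kdupscq'
Target character: 'u'
Scan each position: s[2]='u'
Matches found at indices: 2
Total: 1


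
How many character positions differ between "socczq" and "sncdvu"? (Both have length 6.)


String 1: 'socczq'
String 2: 'sncdvu'
Compare each position: pos 0: 's'=='s', pos 1: 'o'!='n', pos 2: 'c'=='c', pos 3: 'c'!='d', pos 4: 'z'!='v', pos 5: 'q'!='u'
Differing positions: 4
Hamming distance: 4


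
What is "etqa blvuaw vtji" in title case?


Input string: 'etqa blvuaw vtji'
Operation: capitalize first letter of each word
Word transformations: 'etqa'->'Etqa', 'blvuaw'->'Blvuaw', 'vtji'->'Vtji'
Result: Etqa Blvuaw Vtji


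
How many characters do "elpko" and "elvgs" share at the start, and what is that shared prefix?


String 1: 'elpko'
String 2: 'elvgs'
Compare position by position:
pos 0: 'e' vs 'e' match
pos 1: 'l' vs 'l' match
pos 2: 'p' vs 'v' differ -> stop
Longest common prefix: "el" (length 2)


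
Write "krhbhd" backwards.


Input string: 'krhbhd'
Operation: reverse character order
Original order: 'k' -> 'r' -> 'h' -> 'b' -> 'h' -> 'd'
Reversed order: 'd' -> 'h' -> 'b' -> 'h' -> 'r' -> 'k'
Result: dhbhrk


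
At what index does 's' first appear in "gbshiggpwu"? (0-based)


Input string: 'gbshiggpwu'
Target: 's'
Scanning left to right: s[0]='g', s[1]='b', s[2]='s'
First match at index: 2


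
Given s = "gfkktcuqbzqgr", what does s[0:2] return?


Input string: 'gfkktcuqbzqgr'
Operation: slice [0:2]
Extract characters: s[0]='g', s[1]='f'
Result: gf


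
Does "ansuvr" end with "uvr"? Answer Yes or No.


Input string: 'ansuvr'
Suffix to check: 'uvr'
Last 3 characters of input: 'uvr'
Match: True
Result: Yes


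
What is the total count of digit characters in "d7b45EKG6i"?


Input string: 'd7b45EKG6i'
Operation: count digit characters (0-9)
Scan: 'd', '7'(digit), 'b', '4'(digit), '5'(digit), 'E', 'K', 'G', '6'(digit), 'i'
Digits found: 4
Result: 4


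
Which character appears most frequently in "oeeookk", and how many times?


Input: 'oeeookk'
Operation: tally each character
Counts: 'e':2, 'k':2, 'o':3
Maximum: 'o' appears 3 times


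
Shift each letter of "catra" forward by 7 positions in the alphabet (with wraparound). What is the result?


Input: 'catra', shift = 7
Operation: for each letter, (position + 7) mod 26
Mapping: 'c'(2+7=9)->'j', 'a'(0+7=7)->'h', 't'(19+7=26, 26 mod 26=0)->'a', 'r'(17+7=24)->'y', 'a'(0+7=7)->'h'
Result: jhayh


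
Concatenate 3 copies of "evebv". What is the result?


Input string: 'evebv'
Operation: repeat 3 times
Concatenation: 'evebv' + 'evebv' + 'evebv'
Result: evebvevebvevebv


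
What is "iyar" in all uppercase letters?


Input string: 'iyar'
Operation: convert each letter to uppercase
Mapping: 'i'->'I', 'y'->'Y', 'a'->'A', 'r'->'R'
Result: IYAR


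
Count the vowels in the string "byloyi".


Input string: 'byloyi'
Operation: count vowels (a, e, i, o, u)
Scan: s[0]='b', s[1]='y', s[2]='l', s[3]='o' (vowel), s[4]='y', s[5]='i' (vowel)
Vowels found: 2
Result: 2


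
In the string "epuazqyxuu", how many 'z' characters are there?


Input string: 'epuazqyxuu'
Target character: 'z'
Scan each position: s[4]='z'
Matches found at indices: 4
Total: 1


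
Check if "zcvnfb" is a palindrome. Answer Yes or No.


Input string: 'zcvnfb'
Reversed: 'bfnvcz'
Compare pairs: s[0]='z' vs s[5]='b' (mismatch), s[1]='c' vs s[4]='f' (mismatch), s[2]='v' vs s[3]='n' (mismatch)
Palindrome: No


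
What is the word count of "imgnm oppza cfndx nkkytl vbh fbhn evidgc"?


Input string: 'imgnm oppza cfndx nkkytl vbh fbhn evidgc'
Operation: split by spaces
Words found: 'imgnm', 'oppza', 'cfndx', 'nkkytl', 'vbh', 'fbhn', 'evidgc'
Word count: 7


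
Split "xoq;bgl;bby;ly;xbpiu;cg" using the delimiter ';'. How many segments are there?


Input string: 'xoq;bgl;bby;ly;xbpiu;cg'
Delimiter: ';'
Split result: 'xoq', 'bgl', 'bby', 'ly', 'xbpiu', 'cg'
Number of parts: 6


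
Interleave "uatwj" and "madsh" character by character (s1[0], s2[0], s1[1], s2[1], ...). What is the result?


String 1: 'uatwj'
String 2: 'madsh'
Operation: alternate characters
Pairs: 'u'+'m', 'a'+'a', 't'+'d', 'w'+'s', 'j'+'h'
Result: umaatdwsjh


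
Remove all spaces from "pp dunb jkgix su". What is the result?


Input string: 'pp dunb jkgix su'
Operation: remove all spaces
Words: 'pp', 'dunb', 'jkgix', 'su'
Join without spaces: ppdunbjkgixsu


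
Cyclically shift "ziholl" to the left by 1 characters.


Input: 'ziholl', shift = 1
Operation: split at index 1 and swap parts
Front part s[0:1] = 'z'
Back part s[1:] = 'iholl'
Rotated = back + front = 'iholl' + 'z'
Result: ihollz


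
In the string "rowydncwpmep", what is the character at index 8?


Input string: 'rowydncwpmep'
Operation: get character at index 8
Index mapping: s[0]='r', s[1]='o', s[2]='w', s[3]='y', s[4]='d', s[5]='n', s[6]='c', s[7]='w', s[8]='p'
Result: 'p'


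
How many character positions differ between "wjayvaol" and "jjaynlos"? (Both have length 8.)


String 1: 'wjayvaol'
String 2: 'jjaynlos'
Compare each position: pos 0: 'w'!='j', pos 1: 'j'=='j', pos 2: 'a'=='a', pos 3: 'y'=='y', pos 4: 'v'!='n', pos 5: 'a'!='l', pos 6: 'o'=='o', pos 7: 'l'!='s'
Differing positions: 4
Hamming distance: 4


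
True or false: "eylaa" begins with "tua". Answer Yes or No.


Input string: 'eylaa'
Prefix to check: 'tua'
First 3 characters of input: 'eyl'
Match: False
Result: No


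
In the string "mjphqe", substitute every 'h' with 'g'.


Input string: 'mjphqe'
Operation: replace 'h' with 'g'
Positions of 'h': 3
After replacement: mjpgqe


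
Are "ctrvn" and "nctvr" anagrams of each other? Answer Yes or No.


String 1: 'ctrvn' -> sorted: 'cnrtv'
String 2: 'nctvr' -> sorted: 'cnrtv'
Compare sorted forms: 'cnrtv' == 'cnrtv'
Anagram: Yes


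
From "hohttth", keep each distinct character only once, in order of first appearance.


Input: 'hohttth'
Operation: keep first occurrence of each character
Scan: s[0]='h' new -> keep; s[1]='o' new -> keep; s[2]='h' seen -> skip; s[3]='t' new -> keep; s[4]='t' seen -> skip; s[5]='t' seen -> skip; s[6]='h' seen -> skip
Result: hot


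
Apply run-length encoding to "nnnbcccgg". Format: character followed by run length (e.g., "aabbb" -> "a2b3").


Input: 'nnnbcccgg'
Operation: identify consecutive runs
Runs: 'nnn' -> n3, 'b' -> b1, 'ccc' -> c3, 'gg' -> g2
Encoded: n3b1c3g2


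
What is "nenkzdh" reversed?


Input string: 'nenkzdh'
Operation: reverse character order
Original order: 'n' -> 'e' -> 'n' -> 'k' -> 'z' -> 'd' -> 'h'
Reversed order: 'h' -> 'd' -> 'z' -> 'k' -> 'n' -> 'e' -> 'n'
Result: hdzknen


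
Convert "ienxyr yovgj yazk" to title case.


Input string: 'ienxyr yovgj yazk'
Operation: capitalize first letter of each word
Word transformations: 'ienxyr'->'Ienxyr', 'yovgj'->'Yovgj', 'yazk'->'Yazk'
Result: Ienxyr Yovgj Yazk


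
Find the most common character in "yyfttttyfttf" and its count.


Input: 'yyfttttyfttf'
Operation: tally each character
Counts: 'f':3, 't':6, 'y':3
Maximum: 't' appears 6 times


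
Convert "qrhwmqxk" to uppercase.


Input string: 'qrhwmqxk'
Operation: convert each letter to uppercase
Mapping: 'q'->'Q', 'r'->'R', 'h'->'H', 'w'->'W', 'm'->'M', 'q'->'Q', 'x'->'X', 'k'->'K'
Result: QRHWMQXK


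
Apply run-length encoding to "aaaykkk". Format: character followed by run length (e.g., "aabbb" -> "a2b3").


Input: 'aaaykkk'
Operation: identify consecutive runs
Runs: 'aaa' -> a3, 'y' -> y1, 'kkk' -> k3
Encoded: a3y1k3


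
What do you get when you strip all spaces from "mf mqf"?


Input string: 'mf mqf'
Operation: remove all spaces
Words: 'mf', 'mqf'
Join without spaces: mfmqf


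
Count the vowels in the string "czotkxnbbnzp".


Input string: 'czotkxnbbnzp'
Operation: count vowels (a, e, i, o, u)
Scan: s[0]='c', s[1]='z', s[2]='o' (vowel), s[3]='t', s[4]='k', s[5]='x', s[6]='n', s[7]='b', s[8]='b', s[9]='n', s[10]='z', s[11]='p'
Vowels found: 1
Result: 1


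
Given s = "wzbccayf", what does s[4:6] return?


Input string: 'wzbccayf'
Operation: slice [4:6]
Extract characters: s[4]='c', s[5]='a'
Result: ca


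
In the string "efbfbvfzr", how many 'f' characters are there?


Input string: 'efbfbvfzr'
Target character: 'f'
Scan each position: s[1]='f', s[3]='f', s[6]='f'
Matches found at indices: 1, 3, 6
Total: 3


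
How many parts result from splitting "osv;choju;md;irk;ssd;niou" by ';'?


Input string: 'osv;choju;md;irk;ssd;niou'
Delimiter: ';'
Split result: 'osv', 'choju', 'md', 'irk', 'ssd', 'niou'
Number of parts: 6


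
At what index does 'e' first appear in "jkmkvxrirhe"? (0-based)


Input string: 'jkmkvxrirhe'
Target: 'e'
Scanning left to right: s[0]='j', s[1]='k', s[2]='m', s[3]='k', s[4]='v', s[5]='x', s[6]='r', s[7]='i', s[8]='r', s[9]='h', s[10]='e'
First match at index: 10


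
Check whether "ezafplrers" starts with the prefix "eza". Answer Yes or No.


Input string: 'ezafplrers'
Prefix to check: 'eza'
First 3 characters of input: 'eza'
Match: True
Result: Yes


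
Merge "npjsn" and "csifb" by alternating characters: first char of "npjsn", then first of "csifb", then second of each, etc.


String 1: 'npjsn'
String 2: 'csifb'
Operation: alternate characters
Pairs: 'n'+'c', 'p'+'s', 'j'+'i', 's'+'f', 'n'+'b'
Result: ncpsjisfnb


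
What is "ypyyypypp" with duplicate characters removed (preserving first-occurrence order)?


Input: 'ypyyypypp'
Operation: keep first occurrence of each character
Scan: s[0]='y' new -> keep; s[1]='p' new -> keep; s[2]='y' seen -> skip; s[3]='y' seen -> skip; s[4]='y' seen -> skip; s[5]='p' seen -> skip; s[6]='y' seen -> skip; s[7]='p' seen -> skip; s[8]='p' seen -> skip
Result: yp


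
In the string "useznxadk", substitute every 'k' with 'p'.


Input string: 'useznxadk'
Operation: replace 'k' with 'p'
Positions of 'k': 8
After replacement: useznxadp


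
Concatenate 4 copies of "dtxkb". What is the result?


Input string: 'dtxkb'
Operation: repeat 4 times
Concatenation: 'dtxkb' + 'dtxkb' + 'dtxkb' + 'dtxkb'
Result: dtxkbdtxkbdtxkbdtxkb


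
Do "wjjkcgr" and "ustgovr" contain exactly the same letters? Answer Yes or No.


String 1: 'wjjkcgr' -> sorted: 'cgjjkrw'
String 2: 'ustgovr' -> sorted: 'gorstuv'
Compare sorted forms: 'cgjjkrw' != 'gorstuv'
Anagram: No


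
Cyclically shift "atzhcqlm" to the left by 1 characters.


Input: 'atzhcqlm', shift = 1
Operation: split at index 1 and swap parts
Front part s[0:1] = 'a'
Back part s[1:] = 'tzhcqlm'
Rotated = back + front = 'tzhcqlm' + 'a'
Result: tzhcqlma


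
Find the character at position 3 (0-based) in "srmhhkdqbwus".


Input string: 'srmhhkdqbwus'
Operation: get character at index 3
Index mapping: s[0]='s', s[1]='r', s[2]='m', s[3]='h'
Result: 'h'


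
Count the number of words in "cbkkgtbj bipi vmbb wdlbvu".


Input string: 'cbkkgtbj bipi vmbb wdlbvu'
Operation: split by spaces
Words found: 'cbkkgtbj', 'bipi', 'vmbb', 'wdlbvu'
Word count: 4


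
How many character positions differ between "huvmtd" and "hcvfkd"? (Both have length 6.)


String 1: 'huvmtd'
String 2: 'hcvfkd'
Compare each position: pos 0: 'h'=='h', pos 1: 'u'!='c', pos 2: 'v'=='v', pos 3: 'm'!='f', pos 4: 't'!='k', pos 5: 'd'=='d'
Differing positions: 3
Hamming distance: 3


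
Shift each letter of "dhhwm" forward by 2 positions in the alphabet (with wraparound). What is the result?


Input: 'dhhwm', shift = 2
Operation: for each letter, (position + 2) mod 26
Mapping: 'd'(3+2=5)->'f', 'h'(7+2=9)->'j', 'h'(7+2=9)->'j', 'w'(22+2=24)->'y', 'm'(12+2=14)->'o'
Result: fjjyo


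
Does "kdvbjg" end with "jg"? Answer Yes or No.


Input string: 'kdvbjg'
Suffix to check: 'jg'
Last 2 characters of input: 'jg'
Match: True
Result: Yes


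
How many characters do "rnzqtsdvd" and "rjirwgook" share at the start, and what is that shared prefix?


String 1: 'rnzqtsdvd'
String 2: 'rjirwgook'
Compare position by position:
pos 0: 'r' vs 'r' match
pos 1: 'n' vs 'j' differ -> stop
Longest common prefix: "r" (length 1)


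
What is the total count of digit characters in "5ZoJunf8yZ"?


Input string: '5ZoJunf8yZ'
Operation: count digit characters (0-9)
Scan: '5'(digit), 'Z', 'o', 'J', 'u', 'n', 'f', '8'(digit), 'y', 'Z'
Digits found: 2
Result: 2


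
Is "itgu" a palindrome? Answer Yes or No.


Input string: 'itgu'
Reversed: 'ugti'
Compare pairs: s[0]='i' vs s[3]='u' (mismatch), s[1]='t' vs s[2]='g' (mismatch)
Palindrome: No


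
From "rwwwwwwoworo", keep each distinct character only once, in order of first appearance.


Input: 'rwwwwwwoworo'
Operation: keep first occurrence of each character
Scan: s[0]='r' new -> keep; s[1]='w' new -> keep; s[2]='w' seen -> skip; s[3]='w' seen -> skip; s[4]='w' seen -> skip; s[5]='w' seen -> skip; s[6]='w' seen -> skip; s[7]='o' new -> keep; s[8]='w' seen -> skip; s[9]='o' seen -> skip; s[10]='r' seen -> skip; s[11]='o' seen -> skip
Result: rwo


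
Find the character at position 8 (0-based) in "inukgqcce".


Input string: 'inukgqcce'
Operation: get character at index 8
Index mapping: s[0]='i', s[1]='n', s[2]='u', s[3]='k', s[4]='g', s[5]='q', s[6]='c', s[7]='c', s[8]='e'
Result: 'e'


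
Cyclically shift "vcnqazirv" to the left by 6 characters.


Input: 'vcnqazirv', shift = 6
Operation: split at index 6 and swap parts
Front part s[0:6] = 'vcnqaz'
Back part s[6:] = 'irv'
Rotated = back + front = 'irv' + 'vcnqaz'
Result: irvvcnqaz


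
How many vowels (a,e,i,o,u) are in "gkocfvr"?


Input string: 'gkocfvr'
Operation: count vowels (a, e, i, o, u)
Scan: s[0]='g', s[1]='k', s[2]='o' (vowel), s[3]='c', s[4]='f', s[5]='v', s[6]='r'
Vowels found: 1
Result: 1


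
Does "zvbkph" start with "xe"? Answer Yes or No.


Input string: 'zvbkph'
Prefix to check: 'xe'
First 2 characters of input: 'zv'
Match: False
Result: No


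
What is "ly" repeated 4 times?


Input string: 'ly'
Operation: repeat 4 times
Concatenation: 'ly' + 'ly' + 'ly' + 'ly'
Result: lylylyly


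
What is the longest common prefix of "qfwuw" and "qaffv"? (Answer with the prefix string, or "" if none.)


String 1: 'qfwuw'
String 2: 'qaffv'
Compare position by position:
pos 0: 'q' vs 'q' match
pos 1: 'f' vs 'a' differ -> stop
Longest common prefix: "q" (length 1)


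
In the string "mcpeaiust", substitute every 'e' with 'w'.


Input string: 'mcpeaiust'
Operation: replace 'e' with 'w'
Positions of 'e': 3
After replacement: mcpwaiust


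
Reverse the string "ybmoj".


Input string: 'ybmoj'
Operation: reverse character order
Original order: 'y' -> 'b' -> 'm' -> 'o' -> 'j'
Reversed order: 'j' -> 'o' -> 'm' -> 'b' -> 'y'
Result: jomby


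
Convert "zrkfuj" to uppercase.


Input string: 'zrkfuj'
Operation: convert each letter to uppercase
Mapping: 'z'->'Z', 'r'->'R', 'k'->'K', 'f'->'F', 'u'->'U', 'j'->'J'
Result: ZRKFUJ


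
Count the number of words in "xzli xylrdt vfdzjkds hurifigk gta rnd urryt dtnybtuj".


Input string: 'xzli xylrdt vfdzjkds hurifigk gta rnd urryt dtnybtuj'
Operation: split by spaces
Words found: 'xzli', 'xylrdt', 'vfdzjkds', 'hurifigk', 'gta', 'rnd', 'urryt', 'dtnybtuj'
Word count: 8


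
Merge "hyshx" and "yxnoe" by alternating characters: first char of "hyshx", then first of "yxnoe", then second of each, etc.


String 1: 'hyshx'
String 2: 'yxnoe'
Operation: alternate characters
Pairs: 'h'+'y', 'y'+'x', 's'+'n', 'h'+'o', 'x'+'e'
Result: hyyxsnhoxe


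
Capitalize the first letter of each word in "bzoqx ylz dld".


Input string: 'bzoqx ylz dld'
Operation: capitalize first letter of each word
Word transformations: 'bzoqx'->'Bzoqx', 'ylz'->'Ylz', 'dld'->'Dld'
Result: Bzoqx Ylz Dld


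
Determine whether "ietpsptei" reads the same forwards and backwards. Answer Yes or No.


Input string: 'ietpsptei'
Reversed: 'ietpsptei'
Compare pairs: s[0]='i' vs s[8]='i' (match), s[1]='e' vs s[7]='e' (match), s[2]='t' vs s[6]='t' (match), s[3]='p' vs s[5]='p' (match)
Palindrome: Yes


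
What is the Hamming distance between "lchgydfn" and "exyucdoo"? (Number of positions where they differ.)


String 1: 'lchgydfn'
String 2: 'exyucdoo'
Compare each position: pos 0: 'l'!='e', pos 1: 'c'!='x', pos 2: 'h'!='y', pos 3: 'g'!='u', pos 4: 'y'!='c', pos 5: 'd'=='d', pos 6: 'f'!='o', pos 7: 'n'!='o'
Differing positions: 7
Hamming distance: 7


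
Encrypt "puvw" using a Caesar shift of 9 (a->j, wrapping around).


Input: 'puvw', shift = 9
Operation: for each letter, (position + 9) mod 26
Mapping: 'p'(15+9=24)->'y', 'u'(20+9=29, 29 mod 26=3)->'d', 'v'(21+9=30, 30 mod 26=4)->'e', 'w'(22+9=31, 31 mod 26=5)->'f'
Result: ydef


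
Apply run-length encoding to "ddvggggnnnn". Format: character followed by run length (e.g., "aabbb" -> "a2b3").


Input: 'ddvggggnnnn'
Operation: identify consecutive runs
Runs: 'dd' -> d2, 'v' -> v1, 'gggg' -> g4, 'nnnn' -> n4
Encoded: d2v1g4n4


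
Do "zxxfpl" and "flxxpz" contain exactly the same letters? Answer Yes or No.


String 1: 'zxxfpl' -> sorted: 'flpxxz'
String 2: 'flxxpz' -> sorted: 'flpxxz'
Compare sorted forms: 'flpxxz' == 'flpxxz'
Anagram: Yes


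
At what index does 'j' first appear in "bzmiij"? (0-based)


Input string: 'bzmiij'
Target: 'j'
Scanning left to right: s[0]='b', s[1]='z', s[2]='m', s[3]='i', s[4]='i', s[5]='j'
First match at index: 5


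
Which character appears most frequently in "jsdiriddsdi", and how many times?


Input: 'jsdiriddsdi'
Operation: tally each character
Counts: 'd':4, 'i':3, 'j':1, 'r':1, 's':2
Maximum: 'd' appears 4 times


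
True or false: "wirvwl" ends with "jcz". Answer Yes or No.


Input string: 'wirvwl'
Suffix to check: 'jcz'
Last 3 characters of input: 'vwl'
Match: False
Result: No


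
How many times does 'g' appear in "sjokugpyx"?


Input string: 'sjokugpyx'
Target character: 'g'
Scan each position: s[5]='g'
Matches found at indices: 5
Total: 1


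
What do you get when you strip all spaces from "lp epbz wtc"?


Input string: 'lp epbz wtc'
Operation: remove all spaces
Words: 'lp', 'epbz', 'wtc'
Join without spaces: lpepbzwtc


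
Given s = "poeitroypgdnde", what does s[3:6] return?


Input string: 'poeitroypgdnde'
Operation: slice [3:6]
Extract characters: s[3]='i', s[4]='t', s[5]='r'
Result: itr


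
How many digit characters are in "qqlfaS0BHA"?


Input string: 'qqlfaS0BHA'
Operation: count digit characters (0-9)
Scan: 'q', 'q', 'l', 'f', 'a', 'S', '0'(digit), 'B', 'H', 'A'
Digits found: 1
Result: 1


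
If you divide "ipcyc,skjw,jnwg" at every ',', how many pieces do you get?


Input string: 'ipcyc,skjw,jnwg'
Delimiter: ','
Split result: 'ipcyc', 'skjw', 'jnwg'
Number of parts: 3


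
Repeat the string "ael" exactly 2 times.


Input string: 'ael'
Operation: repeat 2 times
Concatenation: 'ael' + 'ael'
Result: aelael


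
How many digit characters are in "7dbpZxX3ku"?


Input string: '7dbpZxX3ku'
Operation: count digit characters (0-9)
Scan: '7'(digit), 'd', 'b', 'p', 'Z', 'x', 'X', '3'(digit), 'k', 'u'
Digits found: 2
Result: 2


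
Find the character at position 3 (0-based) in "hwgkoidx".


Input string: 'hwgkoidx'
Operation: get character at index 3
Index mapping: s[0]='h', s[1]='w', s[2]='g', s[3]='k'
Result: 'k'


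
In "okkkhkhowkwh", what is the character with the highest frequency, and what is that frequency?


Input: 'okkkhkhowkwh'
Operation: tally each character
Counts: 'h':3, 'k':5, 'o':2, 'w':2
Maximum: 'k' appears 5 times


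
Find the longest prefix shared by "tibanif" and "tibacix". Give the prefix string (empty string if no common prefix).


String 1: 'tibanif'
String 2: 'tibacix'
Compare position by position:
pos 0: 't' vs 't' match
pos 1: 'i' vs 'i' match
pos 2: 'b' vs 'b' match
pos 3: 'a' vs 'a' match
pos 4: 'n' vs 'c' differ -> stop
Longest common prefix: "tiba" (length 4)


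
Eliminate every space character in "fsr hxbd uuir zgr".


Input string: 'fsr hxbd uuir zgr'
Operation: remove all spaces
Words: 'fsr', 'hxbd', 'uuir', 'zgr'
Join without spaces: fsrhxbduuirzgr


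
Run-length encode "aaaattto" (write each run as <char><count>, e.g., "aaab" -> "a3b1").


Input: 'aaaattto'
Operation: identify consecutive runs
Runs: 'aaaa' -> a4, 'ttt' -> t3, 'o' -> o1
Encoded: a4t3o1


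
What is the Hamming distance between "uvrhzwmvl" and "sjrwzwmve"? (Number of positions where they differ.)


String 1: 'uvrhzwmvl'
String 2: 'sjrwzwmve'
Compare each position: pos 0: 'u'!='s', pos 1: 'v'!='j', pos 2: 'r'=='r', pos 3: 'h'!='w', pos 4: 'z'=='z', pos 5: 'w'=='w', pos 6: 'm'=='m', pos 7: 'v'=='v', pos 8: 'l'!='e'
Differing positions: 4
Hamming distance: 4


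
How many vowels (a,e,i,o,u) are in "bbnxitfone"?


Input string: 'bbnxitfone'
Operation: count vowels (a, e, i, o, u)
Scan: s[0]='b', s[1]='b', s[2]='n', s[3]='x', s[4]='i' (vowel), s[5]='t', s[6]='f', s[7]='o' (vowel), s[8]='n', s[9]='e' (vowel)
Vowels found: 3
Result: 3


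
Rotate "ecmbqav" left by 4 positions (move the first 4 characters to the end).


Input: 'ecmbqav', shift = 4
Operation: split at index 4 and swap parts
Front part s[0:4] = 'ecmb'
Back part s[4:] = 'qav'
Rotated = back + front = 'qav' + 'ecmb'
Result: qavecmb


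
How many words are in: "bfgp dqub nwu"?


Input string: 'bfgp dqub nwu'
Operation: split by spaces
Words found: 'bfgp', 'dqub', 'nwu'
Word count: 3


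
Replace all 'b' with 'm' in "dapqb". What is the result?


Input string: 'dapqb'
Operation: replace 'b' with 'm'
Positions of 'b': 4
After replacement: dapqm


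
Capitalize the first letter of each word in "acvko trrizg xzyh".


Input string: 'acvko trrizg xzyh'
Operation: capitalize first letter of each word
Word transformations: 'acvko'->'Acvko', 'trrizg'->'Trrizg', 'xzyh'->'Xzyh'
Result: Acvko Trrizg Xzyh


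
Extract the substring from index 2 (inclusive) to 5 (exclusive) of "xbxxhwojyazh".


Input string: 'xbxxhwojyazh'
Operation: slice [2:5]
Extract characters: s[2]='x', s[3]='x', s[4]='h'
Result: xxh


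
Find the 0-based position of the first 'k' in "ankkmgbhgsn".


Input string: 'ankkmgbhgsn'
Target: 'k'
Scanning left to right: s[0]='a', s[1]='n', s[2]='k'
First match at index: 2


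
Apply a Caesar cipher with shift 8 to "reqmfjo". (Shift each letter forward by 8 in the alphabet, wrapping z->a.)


Input: 'reqmfjo', shift = 8
Operation: for each letter, (position + 8) mod 26
Mapping: 'r'(17+8=25)->'z', 'e'(4+8=12)->'m', 'q'(16+8=24)->'y', 'm'(12+8=20)->'u', 'f'(5+8=13)->'n', 'j'(9+8=17)->'r', 'o'(14+8=22)->'w'
Result: zmyunrw


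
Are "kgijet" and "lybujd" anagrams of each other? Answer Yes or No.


String 1: 'kgijet' -> sorted: 'egijkt'
String 2: 'lybujd' -> sorted: 'bdjluy'
Compare sorted forms: 'egijkt' != 'bdjluy'
Anagram: No


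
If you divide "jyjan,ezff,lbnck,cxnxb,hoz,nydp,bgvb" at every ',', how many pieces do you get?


Input string: 'jyjan,ezff,lbnck,cxnxb,hoz,nydp,bgvb'
Delimiter: ','
Split result: 'jyjan', 'ezff', 'lbnck', 'cxnxb', 'hoz', 'nydp', 'bgvb'
Number of parts: 7


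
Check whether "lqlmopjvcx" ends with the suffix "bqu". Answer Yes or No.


Input string: 'lqlmopjvcx'
Suffix to check: 'bqu'
Last 3 characters of input: 'vcx'
Match: False
Result: No


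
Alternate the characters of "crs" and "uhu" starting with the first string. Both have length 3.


String 1: 'crs'
String 2: 'uhu'
Operation: alternate characters
Pairs: 'c'+'u', 'r'+'h', 's'+'u'
Result: curhsu


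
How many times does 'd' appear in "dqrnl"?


Input string: 'dqrnl'
Target character: 'd'
Scan each position: s[0]='d'
Matches found at indices: 0
Total: 1


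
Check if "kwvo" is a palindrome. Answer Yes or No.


Input string: 'kwvo'
Reversed: 'ovwk'
Compare pairs: s[0]='k' vs s[3]='o' (mismatch), s[1]='w' vs s[2]='v' (mismatch)
Palindrome: No


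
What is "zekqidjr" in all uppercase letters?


Input string: 'zekqidjr'
Operation: convert each letter to uppercase
Mapping: 'z'->'Z', 'e'->'E', 'k'->'K', 'q'->'Q', 'i'->'I', 'd'->'D', 'j'->'J', 'r'->'R'
Result: ZEKQIDJR


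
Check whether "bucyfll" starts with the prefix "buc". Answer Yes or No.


Input string: 'bucyfll'
Prefix to check: 'buc'
First 3 characters of input: 'buc'
Match: True
Result: Yes


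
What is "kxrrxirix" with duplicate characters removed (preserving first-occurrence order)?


Input: 'kxrrxirix'
Operation: keep first occurrence of each character
Scan: s[0]='k' new -> keep; s[1]='x' new -> keep; s[2]='r' new -> keep; s[3]='r' seen -> skip; s[4]='x' seen -> skip; s[5]='i' new -> keep; s[6]='r' seen -> skip; s[7]='i' seen -> skip; s[8]='x' seen -> skip
Result: kxri


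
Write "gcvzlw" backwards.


Input string: 'gcvzlw'
Operation: reverse character order
Original order: 'g' -> 'c' -> 'v' -> 'z' -> 'l' -> 'w'
Reversed order: 'w' -> 'l' -> 'z' -> 'v' -> 'c' -> 'g'
Result: wlzvcg


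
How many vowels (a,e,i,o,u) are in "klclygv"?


Input string: 'klclygv'
Operation: count vowels (a, e, i, o, u)
Scan: s[0]='k', s[1]='l', s[2]='c', s[3]='l', s[4]='y', s[5]='g', s[6]='v'
Vowels found: 0
Result: 0


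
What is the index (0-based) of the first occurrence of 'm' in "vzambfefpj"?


Input string: 'vzambfefpj'
Target: 'm'
Scanning left to right: s[0]='v', s[1]='z', s[2]='a', s[3]='m'
First match at index: 3


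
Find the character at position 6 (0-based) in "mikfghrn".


Input string: 'mikfghrn'
Operation: get character at index 6
Index mapping: s[0]='m', s[1]='i', s[2]='k', s[3]='f', s[4]='g', s[5]='h', s[6]='r'
Result: 'r'


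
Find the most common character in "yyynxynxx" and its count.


Input: 'yyynxynxx'
Operation: tally each character
Counts: 'n':2, 'x':3, 'y':4
Maximum: 'y' appears 4 times


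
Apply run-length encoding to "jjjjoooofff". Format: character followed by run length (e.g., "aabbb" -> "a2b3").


Input: 'jjjjoooofff'
Operation: identify consecutive runs
Runs: 'jjjj' -> j4, 'oooo' -> o4, 'fff' -> f3
Encoded: j4o4f3


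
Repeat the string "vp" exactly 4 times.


Input string: 'vp'
Operation: repeat 4 times
Concatenation: 'vp' + 'vp' + 'vp' + 'vp'
Result: vpvpvpvp


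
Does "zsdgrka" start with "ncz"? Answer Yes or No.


Input string: 'zsdgrka'
Prefix to check: 'ncz'
First 3 characters of input: 'zsd'
Match: False
Result: No


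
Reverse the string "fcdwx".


Input string: 'fcdwx'
Operation: reverse character order
Original order: 'f' -> 'c' -> 'd' -> 'w' -> 'x'
Reversed order: 'x' -> 'w' -> 'd' -> 'c' -> 'f'
Result: xwdcf


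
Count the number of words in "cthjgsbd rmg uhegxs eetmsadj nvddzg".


Input string: 'cthjgsbd rmg uhegxs eetmsadj nvddzg'
Operation: split by spaces
Words found: 'cthjgsbd', 'rmg', 'uhegxs', 'eetmsadj', 'nvddzg'
Word count: 5


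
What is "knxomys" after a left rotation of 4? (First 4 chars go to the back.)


Input: 'knxomys', shift = 4
Operation: split at index 4 and swap parts
Front part s[0:4] = 'knxo'
Back part s[4:] = 'mys'
Rotated = back + front = 'mys' + 'knxo'
Result: mysknxo


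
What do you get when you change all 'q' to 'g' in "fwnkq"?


Input string: 'fwnkq'
Operation: replace 'q' with 'g'
Positions of 'q': 4
After replacement: fwnkg


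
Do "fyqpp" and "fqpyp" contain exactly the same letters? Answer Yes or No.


String 1: 'fyqpp' -> sorted: 'fppqy'
String 2: 'fqpyp' -> sorted: 'fppqy'
Compare sorted forms: 'fppqy' == 'fppqy'
Anagram: Yes


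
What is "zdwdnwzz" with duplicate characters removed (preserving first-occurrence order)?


Input: 'zdwdnwzz'
Operation: keep first occurrence of each character
Scan: s[0]='z' new -> keep; s[1]='d' new -> keep; s[2]='w' new -> keep; s[3]='d' seen -> skip; s[4]='n' new -> keep; s[5]='w' seen -> skip; s[6]='z' seen -> skip; s[7]='z' seen -> skip
Result: zdwn


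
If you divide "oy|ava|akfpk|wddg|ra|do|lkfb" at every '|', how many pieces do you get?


Input string: 'oy|ava|akfpk|wddg|ra|do|lkfb'
Delimiter: '|'
Split result: 'oy', 'ava', 'akfpk', 'wddg', 'ra', 'do', 'lkfb'
Number of parts: 7


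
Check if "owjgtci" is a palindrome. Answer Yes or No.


Input string: 'owjgtci'
Reversed: 'ictgjwo'
Compare pairs: s[0]='o' vs s[6]='i' (mismatch), s[1]='w' vs s[5]='c' (mismatch), s[2]='j' vs s[4]='t' (mismatch)
Palindrome: No


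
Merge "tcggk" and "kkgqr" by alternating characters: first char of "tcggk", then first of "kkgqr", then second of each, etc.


String 1: 'tcggk'
String 2: 'kkgqr'
Operation: alternate characters
Pairs: 't'+'k', 'c'+'k', 'g'+'g', 'g'+'q', 'k'+'r'
Result: tkckgggqkr


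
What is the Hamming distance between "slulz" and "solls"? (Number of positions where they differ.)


String 1: 'slulz'
String 2: 'solls'
Compare each position: pos 0: 's'=='s', pos 1: 'l'!='o', pos 2: 'u'!='l', pos 3: 'l'=='l', pos 4: 'z'!='s'
Differing positions: 3
Hamming distance: 3


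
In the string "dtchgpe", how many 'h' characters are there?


Input string: 'dtchgpe'
Target character: 'h'
Scan each position: s[3]='h'
Matches found at indices: 3
Total: 1


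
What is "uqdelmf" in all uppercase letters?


Input string: 'uqdelmf'
Operation: convert each letter to uppercase
Mapping: 'u'->'U', 'q'->'Q', 'd'->'D', 'e'->'E', 'l'->'L', 'm'->'M', 'f'->'F'
Result: UQDELMF


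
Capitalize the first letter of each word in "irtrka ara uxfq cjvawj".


Input string: 'irtrka ara uxfq cjvawj'
Operation: capitalize first letter of each word
Word transformations: 'irtrka'->'Irtrka', 'ara'->'Ara', 'uxfq'->'Uxfq', 'cjvawj'->'Cjvawj'
Result: Irtrka Ara Uxfq Cjvawj


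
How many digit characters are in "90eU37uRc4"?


Input string: '90eU37uRc4'
Operation: count digit characters (0-9)
Scan: '9'(digit), '0'(digit), 'e', 'U', '3'(digit), '7'(digit), 'u', 'R', 'c', '4'(digit)
Digits found: 5
Result: 5


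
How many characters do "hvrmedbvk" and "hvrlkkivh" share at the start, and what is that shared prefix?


String 1: 'hvrmedbvk'
String 2: 'hvrlkkivh'
Compare position by position:
pos 0: 'h' vs 'h' match
pos 1: 'v' vs 'v' match
pos 2: 'r' vs 'r' match
pos 3: 'm' vs 'l' differ -> stop
Longest common prefix: "hvr" (length 3)


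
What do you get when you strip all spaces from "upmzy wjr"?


Input string: 'upmzy wjr'
Operation: remove all spaces
Words: 'upmzy', 'wjr'
Join without spaces: upmzywjr


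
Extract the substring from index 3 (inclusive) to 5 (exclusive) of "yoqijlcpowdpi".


Input string: 'yoqijlcpowdpi'
Operation: slice [3:5]
Extract characters: s[3]='i', s[4]='j'
Result: ij


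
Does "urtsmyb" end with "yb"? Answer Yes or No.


Input string: 'urtsmyb'
Suffix to check: 'yb'
Last 2 characters of input: 'yb'
Match: True
Result: Yes


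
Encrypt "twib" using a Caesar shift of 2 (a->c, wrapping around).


Input: 'twib', shift = 2
Operation: for each letter, (position + 2) mod 26
Mapping: 't'(19+2=21)->'v', 'w'(22+2=24)->'y', 'i'(8+2=10)->'k', 'b'(1+2=3)->'d'
Result: vykd


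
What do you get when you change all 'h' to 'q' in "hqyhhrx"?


Input string: 'hqyhhrx'
Operation: replace 'h' with 'q'
Positions of 'h': 0, 3, 4
After replacement: qqyqqrx


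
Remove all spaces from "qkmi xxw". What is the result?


Input string: 'qkmi xxw'
Operation: remove all spaces
Words: 'qkmi', 'xxw'
Join without spaces: qkmixxw


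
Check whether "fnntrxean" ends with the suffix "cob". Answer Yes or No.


Input string: 'fnntrxean'
Suffix to check: 'cob'
Last 3 characters of input: 'ean'
Match: False
Result: No


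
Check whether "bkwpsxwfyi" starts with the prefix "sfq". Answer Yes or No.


Input string: 'bkwpsxwfyi'
Prefix to check: 'sfq'
First 3 characters of input: 'bkw'
Match: False
Result: No


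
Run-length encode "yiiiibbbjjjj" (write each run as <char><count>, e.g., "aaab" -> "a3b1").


Input: 'yiiiibbbjjjj'
Operation: identify consecutive runs
Runs: 'y' -> y1, 'iiii' -> i4, 'bbb' -> b3, 'jjjj' -> j4
Encoded: y1i4b3j4


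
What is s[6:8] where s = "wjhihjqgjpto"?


Input string: 'wjhihjqgjpto'
Operation: slice [6:8]
Extract characters: s[6]='q', s[7]='g'
Result: qg


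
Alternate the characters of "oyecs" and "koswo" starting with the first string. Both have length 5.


String 1: 'oyecs'
String 2: 'koswo'
Operation: alternate characters
Pairs: 'o'+'k', 'y'+'o', 'e'+'s', 'c'+'w', 's'+'o'
Result: okyoescwso


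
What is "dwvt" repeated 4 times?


Input string: 'dwvt'
Operation: repeat 4 times
Concatenation: 'dwvt' + 'dwvt' + 'dwvt' + 'dwvt'
Result: dwvtdwvtdwvtdwvt


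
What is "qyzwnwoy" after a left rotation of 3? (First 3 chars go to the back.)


Input: 'qyzwnwoy', shift = 3
Operation: split at index 3 and swap parts
Front part s[0:3] = 'qyz'
Back part s[3:] = 'wnwoy'
Rotated = back + front = 'wnwoy' + 'qyz'
Result: wnwoyqyz


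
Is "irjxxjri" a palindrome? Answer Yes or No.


Input string: 'irjxxjri'
Reversed: 'irjxxjri'
Compare pairs: s[0]='i' vs s[7]='i' (match), s[1]='r' vs s[6]='r' (match), s[2]='j' vs s[5]='j' (match), s[3]='x' vs s[4]='x' (match)
Palindrome: Yes


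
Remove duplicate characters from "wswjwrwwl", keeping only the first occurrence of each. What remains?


Input: 'wswjwrwwl'
Operation: keep first occurrence of each character
Scan: s[0]='w' new -> keep; s[1]='s' new -> keep; s[2]='w' seen -> skip; s[3]='j' new -> keep; s[4]='w' seen -> skip; s[5]='r' new -> keep; s[6]='w' seen -> skip; s[7]='w' seen -> skip; s[8]='l' new -> keep
Result: wsjrl


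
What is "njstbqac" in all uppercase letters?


Input string: 'njstbqac'
Operation: convert each letter to uppercase
Mapping: 'n'->'N', 'j'->'J', 's'->'S', 't'->'T', 'b'->'B', 'q'->'Q', 'a'->'A', 'c'->'C'
Result: NJSTBQAC


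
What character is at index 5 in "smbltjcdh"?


Input string: 'smbltjcdh'
Operation: get character at index 5
Index mapping: s[0]='s', s[1]='m', s[2]='b', s[3]='l', s[4]='t', s[5]='j'
Result: 'j'


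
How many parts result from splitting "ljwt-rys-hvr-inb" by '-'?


Input string: 'ljwt-rys-hvr-inb'
Delimiter: '-'
Split result: 'ljwt', 'rys', 'hvr', 'inb'
Number of parts: 4


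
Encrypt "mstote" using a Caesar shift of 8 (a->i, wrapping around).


Input: 'mstote', shift = 8
Operation: for each letter, (position + 8) mod 26
Mapping: 'm'(12+8=20)->'u', 's'(18+8=26, 26 mod 26=0)->'a', 't'(19+8=27, 27 mod 26=1)->'b', 'o'(14+8=22)->'w', 't'(19+8=27, 27 mod 26=1)->'b', 'e'(4+8=12)->'m'
Result: uabwbm


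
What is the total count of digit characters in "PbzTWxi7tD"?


Input string: 'PbzTWxi7tD'
Operation: count digit characters (0-9)
Scan: 'P', 'b', 'z', 'T', 'W', 'x', 'i', '7'(digit), 't', 'D'
Digits found: 1
Result: 1


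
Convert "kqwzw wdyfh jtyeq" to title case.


Input string: 'kqwzw wdyfh jtyeq'
Operation: capitalize first letter of each word
Word transformations: 'kqwzw'->'Kqwzw', 'wdyfh'->'Wdyfh', 'jtyeq'->'Jtyeq'
Result: Kqwzw Wdyfh Jtyeq


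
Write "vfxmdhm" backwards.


Input string: 'vfxmdhm'
Operation: reverse character order
Original order: 'v' -> 'f' -> 'x' -> 'm' -> 'd' -> 'h' -> 'm'
Reversed order: 'm' -> 'h' -> 'd' -> 'm' -> 'x' -> 'f' -> 'v'
Result: mhdmxfv


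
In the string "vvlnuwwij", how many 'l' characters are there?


Input string: 'vvlnuwwij'
Target character: 'l'
Scan each position: s[2]='l'
Matches found at indices: 2
Total: 1


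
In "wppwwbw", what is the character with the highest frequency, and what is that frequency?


Input: 'wppwwbw'
Operation: tally each character
Counts: 'b':1, 'p':2, 'w':4
Maximum: 'w' appears 4 times


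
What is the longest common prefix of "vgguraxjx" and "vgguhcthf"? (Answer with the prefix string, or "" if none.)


String 1: 'vgguraxjx'
String 2: 'vgguhcthf'
Compare position by position:
pos 0: 'v' vs 'v' match
pos 1: 'g' vs 'g' match
pos 2: 'g' vs 'g' match
pos 3: 'u' vs 'u' match
pos 4: 'r' vs 'h' differ -> stop
Longest common prefix: "vggu" (length 4)


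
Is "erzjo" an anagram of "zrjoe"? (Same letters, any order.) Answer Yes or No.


String 1: 'zrjoe' -> sorted: 'ejorz'
String 2: 'erzjo' -> sorted: 'ejorz'
Compare sorted forms: 'ejorz' == 'ejorz'
Anagram: Yes


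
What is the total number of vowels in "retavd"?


Input string: 'retavd'
Operation: count vowels (a, e, i, o, u)
Scan: s[0]='r', s[1]='e' (vowel), s[2]='t', s[3]='a' (vowel), s[4]='v', s[5]='d'
Vowels found: 2
Result: 2


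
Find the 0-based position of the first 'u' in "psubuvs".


Input string: 'psubuvs'
Target: 'u'
Scanning left to right: s[0]='p', s[1]='s', s[2]='u'
First match at index: 2


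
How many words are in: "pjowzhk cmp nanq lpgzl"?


Input string: 'pjowzhk cmp nanq lpgzl'
Operation: split by spaces
Words found: 'pjowzhk', 'cmp', 'nanq', 'lpgzl'
Word count: 4


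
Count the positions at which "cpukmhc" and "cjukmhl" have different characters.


String 1: 'cpukmhc'
String 2: 'cjukmhl'
Compare each position: pos 0: 'c'=='c', pos 1: 'p'!='j', pos 2: 'u'=='u', pos 3: 'k'=='k', pos 4: 'm'=='m', pos 5: 'h'=='h', pos 6: 'c'!='l'
Differing positions: 2
Hamming distance: 2
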